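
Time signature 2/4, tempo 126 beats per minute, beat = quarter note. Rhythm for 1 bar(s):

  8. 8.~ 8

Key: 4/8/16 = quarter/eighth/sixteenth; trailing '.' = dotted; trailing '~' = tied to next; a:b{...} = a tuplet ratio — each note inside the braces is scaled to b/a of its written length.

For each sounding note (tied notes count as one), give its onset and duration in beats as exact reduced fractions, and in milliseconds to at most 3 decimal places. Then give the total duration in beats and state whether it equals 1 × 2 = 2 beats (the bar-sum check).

1) 0.0ms=0b +357.143ms=3/4b
2) 357.143ms=3/4b +595.238ms=5/4b
Σ=2b of 2 (126bpm 2/4) — PASS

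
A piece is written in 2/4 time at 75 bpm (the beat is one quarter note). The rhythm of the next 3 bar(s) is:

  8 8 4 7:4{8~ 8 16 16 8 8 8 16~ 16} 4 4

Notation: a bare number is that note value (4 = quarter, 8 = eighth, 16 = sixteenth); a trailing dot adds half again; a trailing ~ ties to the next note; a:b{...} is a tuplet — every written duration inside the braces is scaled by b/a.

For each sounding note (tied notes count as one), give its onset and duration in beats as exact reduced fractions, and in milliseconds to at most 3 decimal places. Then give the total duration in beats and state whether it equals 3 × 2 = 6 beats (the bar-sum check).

1) 0.0ms=0b +400.0ms=1/2b
2) 400.0ms=1/2b +400.0ms=1/2b
3) 800.0ms=1b +800.0ms=1b
4) 1600.0ms=2b +457.143ms=4/7b
5) 2057.143ms=18/7b +114.286ms=1/7b
6) 2171.429ms=19/7b +114.286ms=1/7b
7) 2285.714ms=20/7b +228.571ms=2/7b
8) 2514.286ms=22/7b +228.571ms=2/7b
9) 2742.857ms=24/7b +228.571ms=2/7b
10) 2971.429ms=26/7b +228.571ms=2/7b
11) 3200.0ms=4b +800.0ms=1b
12) 4000.0ms=5b +800.0ms=1b
Σ=6b of 6 (75bpm 2/4) — PASS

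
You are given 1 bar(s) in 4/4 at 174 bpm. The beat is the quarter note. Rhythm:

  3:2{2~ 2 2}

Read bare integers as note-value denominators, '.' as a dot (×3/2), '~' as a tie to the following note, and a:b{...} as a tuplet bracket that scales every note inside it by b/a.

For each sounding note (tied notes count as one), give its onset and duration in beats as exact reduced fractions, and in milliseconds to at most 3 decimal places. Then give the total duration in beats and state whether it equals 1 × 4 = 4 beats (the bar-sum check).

1) 0.0ms=0b +919.54ms=8/3b
2) 919.54ms=8/3b +459.77ms=4/3b
Σ=4b of 4 (174bpm 4/4) — PASS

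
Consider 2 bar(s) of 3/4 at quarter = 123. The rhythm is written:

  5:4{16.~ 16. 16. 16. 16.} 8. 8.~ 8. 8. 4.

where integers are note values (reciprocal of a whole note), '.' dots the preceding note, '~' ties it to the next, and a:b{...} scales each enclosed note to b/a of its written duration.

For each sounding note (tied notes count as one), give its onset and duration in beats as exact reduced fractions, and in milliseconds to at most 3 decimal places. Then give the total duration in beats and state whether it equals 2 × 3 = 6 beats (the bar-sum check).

1) 0.0ms=0b +292.683ms=3/5b
2) 292.683ms=3/5b +146.341ms=3/10b
3) 439.024ms=9/10b +146.341ms=3/10b
4) 585.366ms=6/5b +146.341ms=3/10b
5) 731.707ms=3/2b +365.854ms=3/4b
6) 1097.561ms=9/4b +731.707ms=3/2b
7) 1829.268ms=15/4b +365.854ms=3/4b
8) 2195.122ms=9/2b +731.707ms=3/2b
Σ=6b of 6 (123bpm 3/4) — PASS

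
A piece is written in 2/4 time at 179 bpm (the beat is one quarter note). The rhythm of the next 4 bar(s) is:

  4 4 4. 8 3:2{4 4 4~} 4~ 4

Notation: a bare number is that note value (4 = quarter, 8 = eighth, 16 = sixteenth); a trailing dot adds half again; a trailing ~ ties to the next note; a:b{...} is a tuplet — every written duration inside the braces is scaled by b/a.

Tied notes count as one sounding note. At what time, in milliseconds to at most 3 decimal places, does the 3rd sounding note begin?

note 3 onset = 2b = 670.391ms

1. 0.0ms @ 0 + 335.196ms (1)
2. 335.196ms @ 1 + 335.196ms (1)
3. 670.391ms @ 2 + 502.793ms (3/2)
4. 1173.184ms @ 7/2 + 167.598ms (1/2)
5. 1340.782ms @ 4 + 223.464ms (2/3)
6. 1564.246ms @ 14/3 + 223.464ms (2/3)
7. 1787.709ms @ 16/3 + 893.855ms (8/3)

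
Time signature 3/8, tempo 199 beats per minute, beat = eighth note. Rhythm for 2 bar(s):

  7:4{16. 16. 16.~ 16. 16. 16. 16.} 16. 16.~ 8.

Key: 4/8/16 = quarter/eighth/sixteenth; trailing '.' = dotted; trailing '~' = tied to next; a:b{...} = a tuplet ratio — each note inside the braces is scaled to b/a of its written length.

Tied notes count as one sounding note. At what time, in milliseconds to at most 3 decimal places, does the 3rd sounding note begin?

1. 0.0ms @ 0 + 129.218ms (3/7)
2. 129.218ms @ 3/7 + 129.218ms (3/7)
3. 258.435ms @ 6/7 + 258.435ms (6/7)
4. 516.87ms @ 12/7 + 129.218ms (3/7)
5. 646.088ms @ 15/7 + 129.218ms (3/7)
6. 775.305ms @ 18/7 + 129.218ms (3/7)
7. 904.523ms @ 3 + 226.131ms (3/4)
8. 1130.653ms @ 15/4 + 678.392ms (9/4)

note 3 onset = 6/7b = 258.435ms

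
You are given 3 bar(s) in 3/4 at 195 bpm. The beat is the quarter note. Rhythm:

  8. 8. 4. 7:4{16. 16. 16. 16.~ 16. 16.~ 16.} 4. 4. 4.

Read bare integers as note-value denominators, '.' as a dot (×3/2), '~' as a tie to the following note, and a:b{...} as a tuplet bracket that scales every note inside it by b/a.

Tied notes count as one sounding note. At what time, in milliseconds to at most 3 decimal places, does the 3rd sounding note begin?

1. 0.0ms @ 0 + 230.769ms (3/4)
2. 230.769ms @ 3/4 + 230.769ms (3/4)
3. 461.538ms @ 3/2 + 461.538ms (3/2)
4. 923.077ms @ 3 + 65.934ms (3/14)
5. 989.011ms @ 45/14 + 65.934ms (3/14)
6. 1054.945ms @ 24/7 + 65.934ms (3/14)
7. 1120.879ms @ 51/14 + 131.868ms (3/7)
8. 1252.747ms @ 57/14 + 131.868ms (3/7)
9. 1384.615ms @ 9/2 + 461.538ms (3/2)
10. 1846.154ms @ 6 + 461.538ms (3/2)
11. 2307.692ms @ 15/2 + 461.538ms (3/2)

note 3 onset = 3/2b = 461.538ms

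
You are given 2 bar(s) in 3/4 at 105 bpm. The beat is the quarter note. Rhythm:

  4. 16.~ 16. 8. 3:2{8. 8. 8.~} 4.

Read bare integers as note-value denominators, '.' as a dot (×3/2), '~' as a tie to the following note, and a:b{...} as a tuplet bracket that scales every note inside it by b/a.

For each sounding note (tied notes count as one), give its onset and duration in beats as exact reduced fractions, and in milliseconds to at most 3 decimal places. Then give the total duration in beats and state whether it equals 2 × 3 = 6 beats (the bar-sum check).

1) 0.0ms=0b +857.143ms=3/2b
2) 857.143ms=3/2b +428.571ms=3/4b
3) 1285.714ms=9/4b +428.571ms=3/4b
4) 1714.286ms=3b +285.714ms=1/2b
5) 2000.0ms=7/2b +285.714ms=1/2b
6) 2285.714ms=4b +1142.857ms=2b
Σ=6b of 6 (105bpm 3/4) — PASS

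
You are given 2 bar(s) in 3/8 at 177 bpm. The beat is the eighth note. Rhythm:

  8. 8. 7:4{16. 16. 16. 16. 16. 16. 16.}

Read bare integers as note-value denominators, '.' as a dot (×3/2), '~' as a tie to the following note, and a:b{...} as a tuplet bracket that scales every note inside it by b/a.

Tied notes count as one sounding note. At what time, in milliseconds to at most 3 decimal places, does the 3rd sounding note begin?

1. 0.0ms @ 0 + 508.475ms (3/2)
2. 508.475ms @ 3/2 + 508.475ms (3/2)
3. 1016.949ms @ 3 + 145.278ms (3/7)
4. 1162.228ms @ 24/7 + 145.278ms (3/7)
5. 1307.506ms @ 27/7 + 145.278ms (3/7)
6. 1452.785ms @ 30/7 + 145.278ms (3/7)
7. 1598.063ms @ 33/7 + 145.278ms (3/7)
8. 1743.341ms @ 36/7 + 145.278ms (3/7)
9. 1888.62ms @ 39/7 + 145.278ms (3/7)

note 3 onset = 3b = 1016.949ms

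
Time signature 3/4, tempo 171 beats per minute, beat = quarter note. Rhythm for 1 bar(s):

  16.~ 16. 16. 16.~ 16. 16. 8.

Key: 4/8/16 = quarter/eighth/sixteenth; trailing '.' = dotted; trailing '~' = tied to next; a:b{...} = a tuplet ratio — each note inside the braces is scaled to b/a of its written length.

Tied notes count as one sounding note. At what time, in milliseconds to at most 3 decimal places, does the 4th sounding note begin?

note 4 onset = 15/8b = 657.895ms

1. 0.0ms @ 0 + 263.158ms (3/4)
2. 263.158ms @ 3/4 + 131.579ms (3/8)
3. 394.737ms @ 9/8 + 263.158ms (3/4)
4. 657.895ms @ 15/8 + 131.579ms (3/8)
5. 789.474ms @ 9/4 + 263.158ms (3/4)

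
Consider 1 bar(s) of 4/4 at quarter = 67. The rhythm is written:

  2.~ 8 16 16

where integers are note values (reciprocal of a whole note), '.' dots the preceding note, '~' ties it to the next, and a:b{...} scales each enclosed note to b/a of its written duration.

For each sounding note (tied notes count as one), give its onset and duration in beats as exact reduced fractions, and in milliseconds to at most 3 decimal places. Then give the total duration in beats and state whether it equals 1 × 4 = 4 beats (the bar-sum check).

1) 0.0ms=0b +3134.328ms=7/2b
2) 3134.328ms=7/2b +223.881ms=1/4b
3) 3358.209ms=15/4b +223.881ms=1/4b
Σ=4b of 4 (67bpm 4/4) — PASS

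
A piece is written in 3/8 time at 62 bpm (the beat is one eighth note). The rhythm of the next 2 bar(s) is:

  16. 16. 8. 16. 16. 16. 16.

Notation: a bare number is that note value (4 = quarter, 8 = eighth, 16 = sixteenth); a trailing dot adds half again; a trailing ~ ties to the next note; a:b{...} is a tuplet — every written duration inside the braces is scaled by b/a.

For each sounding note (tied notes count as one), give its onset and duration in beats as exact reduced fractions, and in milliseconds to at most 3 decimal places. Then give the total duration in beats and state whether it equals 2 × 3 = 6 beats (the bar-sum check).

1) 0.0ms=0b +725.806ms=3/4b
2) 725.806ms=3/4b +725.806ms=3/4b
3) 1451.613ms=3/2b +1451.613ms=3/2b
4) 2903.226ms=3b +725.806ms=3/4b
5) 3629.032ms=15/4b +725.806ms=3/4b
6) 4354.839ms=9/2b +725.806ms=3/4b
7) 5080.645ms=21/4b +725.806ms=3/4b
Σ=6b of 6 (62bpm 3/8) — PASS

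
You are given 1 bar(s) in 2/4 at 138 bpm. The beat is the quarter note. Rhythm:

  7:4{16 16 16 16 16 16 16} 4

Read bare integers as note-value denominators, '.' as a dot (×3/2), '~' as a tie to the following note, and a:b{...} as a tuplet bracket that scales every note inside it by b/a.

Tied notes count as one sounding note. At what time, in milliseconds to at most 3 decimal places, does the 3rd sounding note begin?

1. 0.0ms @ 0 + 62.112ms (1/7)
2. 62.112ms @ 1/7 + 62.112ms (1/7)
3. 124.224ms @ 2/7 + 62.112ms (1/7)
4. 186.335ms @ 3/7 + 62.112ms (1/7)
5. 248.447ms @ 4/7 + 62.112ms (1/7)
6. 310.559ms @ 5/7 + 62.112ms (1/7)
7. 372.671ms @ 6/7 + 62.112ms (1/7)
8. 434.783ms @ 1 + 434.783ms (1)

note 3 onset = 2/7b = 124.224ms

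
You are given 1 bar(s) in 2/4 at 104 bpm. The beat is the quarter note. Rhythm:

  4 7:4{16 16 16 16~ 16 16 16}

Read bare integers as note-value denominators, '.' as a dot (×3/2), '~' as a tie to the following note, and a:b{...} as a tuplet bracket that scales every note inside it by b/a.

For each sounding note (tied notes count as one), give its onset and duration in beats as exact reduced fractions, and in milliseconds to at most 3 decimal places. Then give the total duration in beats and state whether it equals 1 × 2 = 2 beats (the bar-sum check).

1) 0.0ms=0b +576.923ms=1b
2) 576.923ms=1b +82.418ms=1/7b
3) 659.341ms=8/7b +82.418ms=1/7b
4) 741.758ms=9/7b +82.418ms=1/7b
5) 824.176ms=10/7b +164.835ms=2/7b
6) 989.011ms=12/7b +82.418ms=1/7b
7) 1071.429ms=13/7b +82.418ms=1/7b
Σ=2b of 2 (104bpm 2/4) — PASS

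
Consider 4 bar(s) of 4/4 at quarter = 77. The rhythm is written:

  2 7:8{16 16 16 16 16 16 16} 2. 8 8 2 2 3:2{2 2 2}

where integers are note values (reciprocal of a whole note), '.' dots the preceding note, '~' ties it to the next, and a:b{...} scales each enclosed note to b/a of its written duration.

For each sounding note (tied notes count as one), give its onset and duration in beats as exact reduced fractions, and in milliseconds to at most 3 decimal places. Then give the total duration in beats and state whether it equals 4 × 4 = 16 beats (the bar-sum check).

1) 0.0ms=0b +1558.442ms=2b
2) 1558.442ms=2b +222.635ms=2/7b
3) 1781.076ms=16/7b +222.635ms=2/7b
4) 2003.711ms=18/7b +222.635ms=2/7b
5) 2226.345ms=20/7b +222.635ms=2/7b
6) 2448.98ms=22/7b +222.635ms=2/7b
7) 2671.614ms=24/7b +222.635ms=2/7b
8) 2894.249ms=26/7b +222.635ms=2/7b
9) 3116.883ms=4b +2337.662ms=3b
10) 5454.545ms=7b +389.61ms=1/2b
11) 5844.156ms=15/2b +389.61ms=1/2b
12) 6233.766ms=8b +1558.442ms=2b
13) 7792.208ms=10b +1558.442ms=2b
14) 9350.649ms=12b +1038.961ms=4/3b
15) 10389.61ms=40/3b +1038.961ms=4/3b
16) 11428.571ms=44/3b +1038.961ms=4/3b
Σ=16b of 16 (77bpm 4/4) — PASS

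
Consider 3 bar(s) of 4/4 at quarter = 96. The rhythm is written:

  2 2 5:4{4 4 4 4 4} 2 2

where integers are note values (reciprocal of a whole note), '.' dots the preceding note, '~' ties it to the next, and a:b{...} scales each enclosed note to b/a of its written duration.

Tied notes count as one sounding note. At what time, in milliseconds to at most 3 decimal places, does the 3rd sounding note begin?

1. 0.0ms @ 0 + 1250.0ms (2)
2. 1250.0ms @ 2 + 1250.0ms (2)
3. 2500.0ms @ 4 + 500.0ms (4/5)
4. 3000.0ms @ 24/5 + 500.0ms (4/5)
5. 3500.0ms @ 28/5 + 500.0ms (4/5)
6. 4000.0ms @ 32/5 + 500.0ms (4/5)
7. 4500.0ms @ 36/5 + 500.0ms (4/5)
8. 5000.0ms @ 8 + 1250.0ms (2)
9. 6250.0ms @ 10 + 1250.0ms (2)

note 3 onset = 4b = 2500.0ms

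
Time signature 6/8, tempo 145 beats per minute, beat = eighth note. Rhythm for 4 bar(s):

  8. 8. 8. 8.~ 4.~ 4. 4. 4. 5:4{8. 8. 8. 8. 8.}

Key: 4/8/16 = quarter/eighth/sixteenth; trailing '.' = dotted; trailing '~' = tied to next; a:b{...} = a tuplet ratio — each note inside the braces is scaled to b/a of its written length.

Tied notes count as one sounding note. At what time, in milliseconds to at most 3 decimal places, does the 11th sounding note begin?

note 11 onset = 114/5b = 9434.483ms

1. 0.0ms @ 0 + 620.69ms (3/2)
2. 620.69ms @ 3/2 + 620.69ms (3/2)
3. 1241.379ms @ 3 + 620.69ms (3/2)
4. 1862.069ms @ 9/2 + 3103.448ms (15/2)
5. 4965.517ms @ 12 + 1241.379ms (3)
6. 6206.897ms @ 15 + 1241.379ms (3)
7. 7448.276ms @ 18 + 496.552ms (6/5)
8. 7944.828ms @ 96/5 + 496.552ms (6/5)
9. 8441.379ms @ 102/5 + 496.552ms (6/5)
10. 8937.931ms @ 108/5 + 496.552ms (6/5)
11. 9434.483ms @ 114/5 + 496.552ms (6/5)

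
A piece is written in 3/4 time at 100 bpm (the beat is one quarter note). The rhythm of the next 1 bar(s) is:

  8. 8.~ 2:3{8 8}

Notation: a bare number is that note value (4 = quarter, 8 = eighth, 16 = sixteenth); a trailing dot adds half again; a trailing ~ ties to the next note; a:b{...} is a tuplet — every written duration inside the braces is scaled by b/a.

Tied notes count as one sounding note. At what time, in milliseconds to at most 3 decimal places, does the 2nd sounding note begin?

1. 0.0ms @ 0 + 450.0ms (3/4)
2. 450.0ms @ 3/4 + 900.0ms (3/2)
3. 1350.0ms @ 9/4 + 450.0ms (3/4)

note 2 onset = 3/4b = 450.0ms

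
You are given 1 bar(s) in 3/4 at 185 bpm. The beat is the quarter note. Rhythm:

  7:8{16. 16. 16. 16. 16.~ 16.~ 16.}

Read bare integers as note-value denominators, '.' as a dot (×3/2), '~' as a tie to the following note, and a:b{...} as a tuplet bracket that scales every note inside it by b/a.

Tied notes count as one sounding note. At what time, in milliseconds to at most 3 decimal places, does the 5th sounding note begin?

1. 0.0ms @ 0 + 138.996ms (3/7)
2. 138.996ms @ 3/7 + 138.996ms (3/7)
3. 277.992ms @ 6/7 + 138.996ms (3/7)
4. 416.988ms @ 9/7 + 138.996ms (3/7)
5. 555.985ms @ 12/7 + 416.988ms (9/7)

note 5 onset = 12/7b = 555.985ms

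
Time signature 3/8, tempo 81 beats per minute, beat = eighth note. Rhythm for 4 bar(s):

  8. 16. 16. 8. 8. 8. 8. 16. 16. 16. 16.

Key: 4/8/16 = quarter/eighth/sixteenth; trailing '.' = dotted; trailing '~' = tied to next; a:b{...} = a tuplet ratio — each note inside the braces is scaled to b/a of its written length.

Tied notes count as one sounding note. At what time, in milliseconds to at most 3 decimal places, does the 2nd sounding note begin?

1. 0.0ms @ 0 + 1111.111ms (3/2)
2. 1111.111ms @ 3/2 + 555.556ms (3/4)
3. 1666.667ms @ 9/4 + 555.556ms (3/4)
4. 2222.222ms @ 3 + 1111.111ms (3/2)
5. 3333.333ms @ 9/2 + 1111.111ms (3/2)
6. 4444.444ms @ 6 + 1111.111ms (3/2)
7. 5555.556ms @ 15/2 + 1111.111ms (3/2)
8. 6666.667ms @ 9 + 555.556ms (3/4)
9. 7222.222ms @ 39/4 + 555.556ms (3/4)
10. 7777.778ms @ 21/2 + 555.556ms (3/4)
11. 8333.333ms @ 45/4 + 555.556ms (3/4)

note 2 onset = 3/2b = 1111.111ms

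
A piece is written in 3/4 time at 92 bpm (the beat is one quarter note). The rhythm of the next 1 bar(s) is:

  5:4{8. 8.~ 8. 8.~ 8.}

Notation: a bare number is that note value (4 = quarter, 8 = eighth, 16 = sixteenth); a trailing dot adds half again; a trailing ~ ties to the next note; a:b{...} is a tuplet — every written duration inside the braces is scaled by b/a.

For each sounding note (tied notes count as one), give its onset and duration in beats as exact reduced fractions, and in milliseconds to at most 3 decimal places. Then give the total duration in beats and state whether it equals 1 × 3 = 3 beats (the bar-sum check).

1) 0.0ms=0b +391.304ms=3/5b
2) 391.304ms=3/5b +782.609ms=6/5b
3) 1173.913ms=9/5b +782.609ms=6/5b
Σ=3b of 3 (92bpm 3/4) — PASS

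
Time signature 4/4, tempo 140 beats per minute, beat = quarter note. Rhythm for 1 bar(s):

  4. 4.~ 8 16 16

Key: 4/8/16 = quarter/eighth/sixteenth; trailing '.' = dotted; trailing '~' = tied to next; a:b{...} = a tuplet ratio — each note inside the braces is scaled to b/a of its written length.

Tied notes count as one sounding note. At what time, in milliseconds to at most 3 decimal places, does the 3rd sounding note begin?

note 3 onset = 7/2b = 1500.0ms

1. 0.0ms @ 0 + 642.857ms (3/2)
2. 642.857ms @ 3/2 + 857.143ms (2)
3. 1500.0ms @ 7/2 + 107.143ms (1/4)
4. 1607.143ms @ 15/4 + 107.143ms (1/4)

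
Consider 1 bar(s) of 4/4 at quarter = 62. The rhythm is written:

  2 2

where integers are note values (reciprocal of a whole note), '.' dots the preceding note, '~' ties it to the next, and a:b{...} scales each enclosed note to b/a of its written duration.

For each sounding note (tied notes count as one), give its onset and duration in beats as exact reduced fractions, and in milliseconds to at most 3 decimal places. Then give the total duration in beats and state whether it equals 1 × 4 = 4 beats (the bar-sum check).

1) 0.0ms=0b +1935.484ms=2b
2) 1935.484ms=2b +1935.484ms=2b
Σ=4b of 4 (62bpm 4/4) — PASS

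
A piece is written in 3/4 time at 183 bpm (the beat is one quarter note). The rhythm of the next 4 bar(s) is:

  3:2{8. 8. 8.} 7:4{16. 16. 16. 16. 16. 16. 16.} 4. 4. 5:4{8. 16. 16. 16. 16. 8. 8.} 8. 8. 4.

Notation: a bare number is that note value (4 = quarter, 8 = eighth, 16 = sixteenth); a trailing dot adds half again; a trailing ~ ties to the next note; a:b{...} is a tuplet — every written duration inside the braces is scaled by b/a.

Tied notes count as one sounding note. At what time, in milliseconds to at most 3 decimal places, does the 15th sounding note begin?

note 15 onset = 69/10b = 2262.295ms

1. 0.0ms @ 0 + 163.934ms (1/2)
2. 163.934ms @ 1/2 + 163.934ms (1/2)
3. 327.869ms @ 1 + 163.934ms (1/2)
4. 491.803ms @ 3/2 + 70.258ms (3/14)
5. 562.061ms @ 12/7 + 70.258ms (3/14)
6. 632.319ms @ 27/14 + 70.258ms (3/14)
7. 702.576ms @ 15/7 + 70.258ms (3/14)
8. 772.834ms @ 33/14 + 70.258ms (3/14)
9. 843.091ms @ 18/7 + 70.258ms (3/14)
10. 913.349ms @ 39/14 + 70.258ms (3/14)
11. 983.607ms @ 3 + 491.803ms (3/2)
12. 1475.41ms @ 9/2 + 491.803ms (3/2)
13. 1967.213ms @ 6 + 196.721ms (3/5)
14. 2163.934ms @ 33/5 + 98.361ms (3/10)
15. 2262.295ms @ 69/10 + 98.361ms (3/10)
16. 2360.656ms @ 36/5 + 98.361ms (3/10)
17. 2459.016ms @ 15/2 + 98.361ms (3/10)
18. 2557.377ms @ 39/5 + 196.721ms (3/5)
19. 2754.098ms @ 42/5 + 196.721ms (3/5)
20. 2950.82ms @ 9 + 245.902ms (3/4)
21. 3196.721ms @ 39/4 + 245.902ms (3/4)
22. 3442.623ms @ 21/2 + 491.803ms (3/2)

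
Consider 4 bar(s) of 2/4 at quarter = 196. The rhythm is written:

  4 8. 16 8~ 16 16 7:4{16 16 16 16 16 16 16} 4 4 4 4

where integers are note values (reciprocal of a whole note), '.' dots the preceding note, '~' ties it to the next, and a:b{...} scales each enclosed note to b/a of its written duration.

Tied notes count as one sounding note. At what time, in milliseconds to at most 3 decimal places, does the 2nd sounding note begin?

note 2 onset = 1b = 306.122ms

1. 0.0ms @ 0 + 306.122ms (1)
2. 306.122ms @ 1 + 229.592ms (3/4)
3. 535.714ms @ 7/4 + 76.531ms (1/4)
4. 612.245ms @ 2 + 229.592ms (3/4)
5. 841.837ms @ 11/4 + 76.531ms (1/4)
6. 918.367ms @ 3 + 43.732ms (1/7)
7. 962.099ms @ 22/7 + 43.732ms (1/7)
8. 1005.831ms @ 23/7 + 43.732ms (1/7)
9. 1049.563ms @ 24/7 + 43.732ms (1/7)
10. 1093.294ms @ 25/7 + 43.732ms (1/7)
11. 1137.026ms @ 26/7 + 43.732ms (1/7)
12. 1180.758ms @ 27/7 + 43.732ms (1/7)
13. 1224.49ms @ 4 + 306.122ms (1)
14. 1530.612ms @ 5 + 306.122ms (1)
15. 1836.735ms @ 6 + 306.122ms (1)
16. 2142.857ms @ 7 + 306.122ms (1)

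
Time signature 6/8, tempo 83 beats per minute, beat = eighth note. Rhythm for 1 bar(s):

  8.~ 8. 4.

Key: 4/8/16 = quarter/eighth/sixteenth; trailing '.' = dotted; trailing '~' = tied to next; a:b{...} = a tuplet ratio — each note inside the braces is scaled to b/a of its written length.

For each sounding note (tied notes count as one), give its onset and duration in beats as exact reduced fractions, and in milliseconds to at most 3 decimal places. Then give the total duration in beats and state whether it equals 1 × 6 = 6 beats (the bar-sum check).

1) 0.0ms=0b +2168.675ms=3b
2) 2168.675ms=3b +2168.675ms=3b
Σ=6b of 6 (83bpm 6/8) — PASS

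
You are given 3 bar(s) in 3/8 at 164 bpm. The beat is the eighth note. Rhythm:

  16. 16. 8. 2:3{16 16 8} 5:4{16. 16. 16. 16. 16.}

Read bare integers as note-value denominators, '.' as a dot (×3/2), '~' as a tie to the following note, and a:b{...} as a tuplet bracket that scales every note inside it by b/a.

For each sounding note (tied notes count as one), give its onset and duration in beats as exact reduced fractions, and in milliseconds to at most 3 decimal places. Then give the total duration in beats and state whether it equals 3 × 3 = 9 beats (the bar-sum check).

1) 0.0ms=0b +274.39ms=3/4b
2) 274.39ms=3/4b +274.39ms=3/4b
3) 548.78ms=3/2b +548.78ms=3/2b
4) 1097.561ms=3b +274.39ms=3/4b
5) 1371.951ms=15/4b +274.39ms=3/4b
6) 1646.341ms=9/2b +548.78ms=3/2b
7) 2195.122ms=6b +219.512ms=3/5b
8) 2414.634ms=33/5b +219.512ms=3/5b
9) 2634.146ms=36/5b +219.512ms=3/5b
10) 2853.659ms=39/5b +219.512ms=3/5b
11) 3073.171ms=42/5b +219.512ms=3/5b
Σ=9b of 9 (164bpm 3/8) — PASS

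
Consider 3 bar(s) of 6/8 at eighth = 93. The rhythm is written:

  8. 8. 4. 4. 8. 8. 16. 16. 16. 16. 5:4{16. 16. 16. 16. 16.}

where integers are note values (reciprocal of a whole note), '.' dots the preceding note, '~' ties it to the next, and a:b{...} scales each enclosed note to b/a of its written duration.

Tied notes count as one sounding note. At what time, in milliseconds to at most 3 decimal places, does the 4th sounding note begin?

1. 0.0ms @ 0 + 967.742ms (3/2)
2. 967.742ms @ 3/2 + 967.742ms (3/2)
3. 1935.484ms @ 3 + 1935.484ms (3)
4. 3870.968ms @ 6 + 1935.484ms (3)
5. 5806.452ms @ 9 + 967.742ms (3/2)
6. 6774.194ms @ 21/2 + 967.742ms (3/2)
7. 7741.935ms @ 12 + 483.871ms (3/4)
8. 8225.806ms @ 51/4 + 483.871ms (3/4)
9. 8709.677ms @ 27/2 + 483.871ms (3/4)
10. 9193.548ms @ 57/4 + 483.871ms (3/4)
11. 9677.419ms @ 15 + 387.097ms (3/5)
12. 10064.516ms @ 78/5 + 387.097ms (3/5)
13. 10451.613ms @ 81/5 + 387.097ms (3/5)
14. 10838.71ms @ 84/5 + 387.097ms (3/5)
15. 11225.806ms @ 87/5 + 387.097ms (3/5)

note 4 onset = 6b = 3870.968ms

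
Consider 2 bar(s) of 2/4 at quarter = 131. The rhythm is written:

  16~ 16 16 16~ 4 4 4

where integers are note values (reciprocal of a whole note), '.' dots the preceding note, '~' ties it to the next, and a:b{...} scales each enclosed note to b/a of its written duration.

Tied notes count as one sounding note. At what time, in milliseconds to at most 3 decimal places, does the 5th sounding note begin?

1. 0.0ms @ 0 + 229.008ms (1/2)
2. 229.008ms @ 1/2 + 114.504ms (1/4)
3. 343.511ms @ 3/4 + 572.519ms (5/4)
4. 916.031ms @ 2 + 458.015ms (1)
5. 1374.046ms @ 3 + 458.015ms (1)

note 5 onset = 3b = 1374.046ms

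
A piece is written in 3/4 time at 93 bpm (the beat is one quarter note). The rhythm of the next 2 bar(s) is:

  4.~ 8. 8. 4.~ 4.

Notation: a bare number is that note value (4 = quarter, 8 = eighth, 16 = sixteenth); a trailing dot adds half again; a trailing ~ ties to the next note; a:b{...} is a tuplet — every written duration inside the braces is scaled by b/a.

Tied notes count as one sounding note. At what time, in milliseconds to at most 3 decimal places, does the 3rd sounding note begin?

note 3 onset = 3b = 1935.484ms

1. 0.0ms @ 0 + 1451.613ms (9/4)
2. 1451.613ms @ 9/4 + 483.871ms (3/4)
3. 1935.484ms @ 3 + 1935.484ms (3)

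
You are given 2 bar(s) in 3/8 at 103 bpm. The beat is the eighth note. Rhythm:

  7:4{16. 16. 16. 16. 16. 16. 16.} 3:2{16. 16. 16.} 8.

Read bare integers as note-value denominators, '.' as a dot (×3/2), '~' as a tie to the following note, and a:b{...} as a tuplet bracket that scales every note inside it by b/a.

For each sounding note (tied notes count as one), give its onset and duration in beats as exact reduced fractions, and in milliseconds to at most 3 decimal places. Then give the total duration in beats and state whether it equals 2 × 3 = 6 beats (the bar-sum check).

1) 0.0ms=0b +249.653ms=3/7b
2) 249.653ms=3/7b +249.653ms=3/7b
3) 499.307ms=6/7b +249.653ms=3/7b
4) 748.96ms=9/7b +249.653ms=3/7b
5) 998.613ms=12/7b +249.653ms=3/7b
6) 1248.266ms=15/7b +249.653ms=3/7b
7) 1497.92ms=18/7b +249.653ms=3/7b
8) 1747.573ms=3b +291.262ms=1/2b
9) 2038.835ms=7/2b +291.262ms=1/2b
10) 2330.097ms=4b +291.262ms=1/2b
11) 2621.359ms=9/2b +873.786ms=3/2b
Σ=6b of 6 (103bpm 3/8) — PASS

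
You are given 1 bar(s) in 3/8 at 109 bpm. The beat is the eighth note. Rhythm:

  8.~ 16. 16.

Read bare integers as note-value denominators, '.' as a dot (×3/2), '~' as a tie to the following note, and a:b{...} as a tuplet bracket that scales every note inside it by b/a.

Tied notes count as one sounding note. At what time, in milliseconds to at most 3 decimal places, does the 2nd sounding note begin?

note 2 onset = 9/4b = 1238.532ms

1. 0.0ms @ 0 + 1238.532ms (9/4)
2. 1238.532ms @ 9/4 + 412.844ms (3/4)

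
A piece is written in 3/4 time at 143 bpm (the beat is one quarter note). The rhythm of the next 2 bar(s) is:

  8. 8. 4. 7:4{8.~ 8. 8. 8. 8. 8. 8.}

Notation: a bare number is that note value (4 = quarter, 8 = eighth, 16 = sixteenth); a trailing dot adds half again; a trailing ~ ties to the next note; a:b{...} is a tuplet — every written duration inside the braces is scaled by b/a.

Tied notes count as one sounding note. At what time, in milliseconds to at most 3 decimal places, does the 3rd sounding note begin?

1. 0.0ms @ 0 + 314.685ms (3/4)
2. 314.685ms @ 3/4 + 314.685ms (3/4)
3. 629.371ms @ 3/2 + 629.371ms (3/2)
4. 1258.741ms @ 3 + 359.64ms (6/7)
5. 1618.382ms @ 27/7 + 179.82ms (3/7)
6. 1798.202ms @ 30/7 + 179.82ms (3/7)
7. 1978.022ms @ 33/7 + 179.82ms (3/7)
8. 2157.842ms @ 36/7 + 179.82ms (3/7)
9. 2337.662ms @ 39/7 + 179.82ms (3/7)

note 3 onset = 3/2b = 629.371ms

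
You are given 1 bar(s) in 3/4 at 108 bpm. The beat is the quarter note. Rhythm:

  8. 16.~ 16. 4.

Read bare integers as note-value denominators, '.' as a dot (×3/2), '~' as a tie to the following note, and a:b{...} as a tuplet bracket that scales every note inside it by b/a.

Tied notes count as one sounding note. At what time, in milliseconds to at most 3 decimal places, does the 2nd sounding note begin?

1. 0.0ms @ 0 + 416.667ms (3/4)
2. 416.667ms @ 3/4 + 416.667ms (3/4)
3. 833.333ms @ 3/2 + 833.333ms (3/2)

note 2 onset = 3/4b = 416.667ms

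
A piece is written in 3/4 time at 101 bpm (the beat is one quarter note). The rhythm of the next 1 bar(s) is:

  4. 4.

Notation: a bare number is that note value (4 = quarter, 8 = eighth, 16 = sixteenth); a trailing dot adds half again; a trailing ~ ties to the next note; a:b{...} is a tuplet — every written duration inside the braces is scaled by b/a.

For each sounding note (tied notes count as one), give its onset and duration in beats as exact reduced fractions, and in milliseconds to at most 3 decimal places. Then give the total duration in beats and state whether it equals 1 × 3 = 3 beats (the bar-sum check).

1) 0.0ms=0b +891.089ms=3/2b
2) 891.089ms=3/2b +891.089ms=3/2b
Σ=3b of 3 (101bpm 3/4) — PASS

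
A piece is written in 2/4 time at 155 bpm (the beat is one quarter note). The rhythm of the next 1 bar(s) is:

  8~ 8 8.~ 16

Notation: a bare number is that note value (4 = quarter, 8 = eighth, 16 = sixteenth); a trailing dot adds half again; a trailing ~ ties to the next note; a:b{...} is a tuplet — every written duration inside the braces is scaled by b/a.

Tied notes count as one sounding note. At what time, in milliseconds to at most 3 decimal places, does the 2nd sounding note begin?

note 2 onset = 1b = 387.097ms

1. 0.0ms @ 0 + 387.097ms (1)
2. 387.097ms @ 1 + 387.097ms (1)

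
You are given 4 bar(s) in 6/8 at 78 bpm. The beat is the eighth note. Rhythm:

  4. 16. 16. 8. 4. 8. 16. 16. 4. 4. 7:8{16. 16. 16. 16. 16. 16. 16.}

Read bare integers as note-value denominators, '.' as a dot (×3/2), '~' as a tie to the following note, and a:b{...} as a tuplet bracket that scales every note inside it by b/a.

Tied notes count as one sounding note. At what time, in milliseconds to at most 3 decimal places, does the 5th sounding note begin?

1. 0.0ms @ 0 + 2307.692ms (3)
2. 2307.692ms @ 3 + 576.923ms (3/4)
3. 2884.615ms @ 15/4 + 576.923ms (3/4)
4. 3461.538ms @ 9/2 + 1153.846ms (3/2)
5. 4615.385ms @ 6 + 2307.692ms (3)
6. 6923.077ms @ 9 + 1153.846ms (3/2)
7. 8076.923ms @ 21/2 + 576.923ms (3/4)
8. 8653.846ms @ 45/4 + 576.923ms (3/4)
9. 9230.769ms @ 12 + 2307.692ms (3)
10. 11538.462ms @ 15 + 2307.692ms (3)
11. 13846.154ms @ 18 + 659.341ms (6/7)
12. 14505.495ms @ 132/7 + 659.341ms (6/7)
13. 15164.835ms @ 138/7 + 659.341ms (6/7)
14. 15824.176ms @ 144/7 + 659.341ms (6/7)
15. 16483.516ms @ 150/7 + 659.341ms (6/7)
16. 17142.857ms @ 156/7 + 659.341ms (6/7)
17. 17802.198ms @ 162/7 + 659.341ms (6/7)

note 5 onset = 6b = 4615.385ms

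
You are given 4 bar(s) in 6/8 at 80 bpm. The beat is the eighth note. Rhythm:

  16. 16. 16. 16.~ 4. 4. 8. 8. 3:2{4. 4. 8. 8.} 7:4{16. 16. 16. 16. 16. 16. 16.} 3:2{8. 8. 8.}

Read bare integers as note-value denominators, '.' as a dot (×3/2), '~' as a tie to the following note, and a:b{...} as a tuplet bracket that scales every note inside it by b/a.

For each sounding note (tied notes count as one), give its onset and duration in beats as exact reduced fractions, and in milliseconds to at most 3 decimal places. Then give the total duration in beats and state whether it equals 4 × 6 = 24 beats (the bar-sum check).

1) 0.0ms=0b +562.5ms=3/4b
2) 562.5ms=3/4b +562.5ms=3/4b
3) 1125.0ms=3/2b +562.5ms=3/4b
4) 1687.5ms=9/4b +2812.5ms=15/4b
5) 4500.0ms=6b +2250.0ms=3b
6) 6750.0ms=9b +1125.0ms=3/2b
7) 7875.0ms=21/2b +1125.0ms=3/2b
8) 9000.0ms=12b +1500.0ms=2b
9) 10500.0ms=14b +1500.0ms=2b
10) 12000.0ms=16b +750.0ms=1b
11) 12750.0ms=17b +750.0ms=1b
12) 13500.0ms=18b +321.429ms=3/7b
13) 13821.429ms=129/7b +321.429ms=3/7b
14) 14142.857ms=132/7b +321.429ms=3/7b
15) 14464.286ms=135/7b +321.429ms=3/7b
16) 14785.714ms=138/7b +321.429ms=3/7b
17) 15107.143ms=141/7b +321.429ms=3/7b
18) 15428.571ms=144/7b +321.429ms=3/7b
19) 15750.0ms=21b +750.0ms=1b
20) 16500.0ms=22b +750.0ms=1b
21) 17250.0ms=23b +750.0ms=1b
Σ=24b of 24 (80bpm 6/8) — PASS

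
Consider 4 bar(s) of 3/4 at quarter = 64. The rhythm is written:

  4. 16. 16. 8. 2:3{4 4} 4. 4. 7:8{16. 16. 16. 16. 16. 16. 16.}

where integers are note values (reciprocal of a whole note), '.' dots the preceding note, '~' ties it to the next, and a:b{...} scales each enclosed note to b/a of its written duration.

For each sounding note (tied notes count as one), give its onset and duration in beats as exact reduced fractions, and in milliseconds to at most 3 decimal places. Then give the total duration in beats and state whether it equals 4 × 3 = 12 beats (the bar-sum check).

1) 0.0ms=0b +1406.25ms=3/2b
2) 1406.25ms=3/2b +351.562ms=3/8b
3) 1757.812ms=15/8b +351.562ms=3/8b
4) 2109.375ms=9/4b +703.125ms=3/4b
5) 2812.5ms=3b +1406.25ms=3/2b
6) 4218.75ms=9/2b +1406.25ms=3/2b
7) 5625.0ms=6b +1406.25ms=3/2b
8) 7031.25ms=15/2b +1406.25ms=3/2b
9) 8437.5ms=9b +401.786ms=3/7b
10) 8839.286ms=66/7b +401.786ms=3/7b
11) 9241.071ms=69/7b +401.786ms=3/7b
12) 9642.857ms=72/7b +401.786ms=3/7b
13) 10044.643ms=75/7b +401.786ms=3/7b
14) 10446.429ms=78/7b +401.786ms=3/7b
15) 10848.214ms=81/7b +401.786ms=3/7b
Σ=12b of 12 (64bpm 3/4) — PASS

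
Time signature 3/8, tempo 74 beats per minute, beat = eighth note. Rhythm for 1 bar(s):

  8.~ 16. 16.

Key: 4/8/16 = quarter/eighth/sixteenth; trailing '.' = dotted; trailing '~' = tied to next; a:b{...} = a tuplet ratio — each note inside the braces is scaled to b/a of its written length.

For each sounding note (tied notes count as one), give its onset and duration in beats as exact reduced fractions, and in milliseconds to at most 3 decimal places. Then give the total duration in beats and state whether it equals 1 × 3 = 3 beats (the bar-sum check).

1) 0.0ms=0b +1824.324ms=9/4b
2) 1824.324ms=9/4b +608.108ms=3/4b
Σ=3b of 3 (74bpm 3/8) — PASS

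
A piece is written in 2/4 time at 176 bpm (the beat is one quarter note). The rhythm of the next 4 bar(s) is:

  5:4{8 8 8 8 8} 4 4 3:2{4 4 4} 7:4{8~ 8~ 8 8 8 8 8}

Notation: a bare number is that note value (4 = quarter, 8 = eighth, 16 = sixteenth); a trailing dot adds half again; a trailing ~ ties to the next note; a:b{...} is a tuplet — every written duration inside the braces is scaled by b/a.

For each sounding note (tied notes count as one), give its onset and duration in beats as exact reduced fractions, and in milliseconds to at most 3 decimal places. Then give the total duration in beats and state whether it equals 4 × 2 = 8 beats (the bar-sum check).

1) 0.0ms=0b +136.364ms=2/5b
2) 136.364ms=2/5b +136.364ms=2/5b
3) 272.727ms=4/5b +136.364ms=2/5b
4) 409.091ms=6/5b +136.364ms=2/5b
5) 545.455ms=8/5b +136.364ms=2/5b
6) 681.818ms=2b +340.909ms=1b
7) 1022.727ms=3b +340.909ms=1b
8) 1363.636ms=4b +227.273ms=2/3b
9) 1590.909ms=14/3b +227.273ms=2/3b
10) 1818.182ms=16/3b +227.273ms=2/3b
11) 2045.455ms=6b +292.208ms=6/7b
12) 2337.662ms=48/7b +97.403ms=2/7b
13) 2435.065ms=50/7b +97.403ms=2/7b
14) 2532.468ms=52/7b +97.403ms=2/7b
15) 2629.87ms=54/7b +97.403ms=2/7b
Σ=8b of 8 (176bpm 2/4) — PASS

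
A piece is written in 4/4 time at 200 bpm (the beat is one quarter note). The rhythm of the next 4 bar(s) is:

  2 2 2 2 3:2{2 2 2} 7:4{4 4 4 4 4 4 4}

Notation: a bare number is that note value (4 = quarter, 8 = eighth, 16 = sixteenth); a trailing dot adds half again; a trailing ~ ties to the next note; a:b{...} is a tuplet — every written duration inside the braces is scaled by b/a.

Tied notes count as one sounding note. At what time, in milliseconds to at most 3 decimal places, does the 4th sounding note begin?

note 4 onset = 6b = 1800.0ms

1. 0.0ms @ 0 + 600.0ms (2)
2. 600.0ms @ 2 + 600.0ms (2)
3. 1200.0ms @ 4 + 600.0ms (2)
4. 1800.0ms @ 6 + 600.0ms (2)
5. 2400.0ms @ 8 + 400.0ms (4/3)
6. 2800.0ms @ 28/3 + 400.0ms (4/3)
7. 3200.0ms @ 32/3 + 400.0ms (4/3)
8. 3600.0ms @ 12 + 171.429ms (4/7)
9. 3771.429ms @ 88/7 + 171.429ms (4/7)
10. 3942.857ms @ 92/7 + 171.429ms (4/7)
11. 4114.286ms @ 96/7 + 171.429ms (4/7)
12. 4285.714ms @ 100/7 + 171.429ms (4/7)
13. 4457.143ms @ 104/7 + 171.429ms (4/7)
14. 4628.571ms @ 108/7 + 171.429ms (4/7)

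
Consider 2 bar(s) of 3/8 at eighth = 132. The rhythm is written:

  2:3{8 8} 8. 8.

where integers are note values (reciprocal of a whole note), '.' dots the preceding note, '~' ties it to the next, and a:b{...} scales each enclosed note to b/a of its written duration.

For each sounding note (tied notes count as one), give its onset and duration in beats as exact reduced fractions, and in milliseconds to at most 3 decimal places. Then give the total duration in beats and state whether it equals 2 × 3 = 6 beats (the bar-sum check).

1) 0.0ms=0b +681.818ms=3/2b
2) 681.818ms=3/2b +681.818ms=3/2b
3) 1363.636ms=3b +681.818ms=3/2b
4) 2045.455ms=9/2b +681.818ms=3/2b
Σ=6b of 6 (132bpm 3/8) — PASS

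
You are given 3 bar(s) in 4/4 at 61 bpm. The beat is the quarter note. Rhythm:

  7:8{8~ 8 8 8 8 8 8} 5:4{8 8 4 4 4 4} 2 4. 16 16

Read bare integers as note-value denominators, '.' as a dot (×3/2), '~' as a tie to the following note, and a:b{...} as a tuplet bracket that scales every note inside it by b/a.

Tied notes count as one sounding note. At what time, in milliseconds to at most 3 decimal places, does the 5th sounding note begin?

note 5 onset = 20/7b = 2810.304ms

1. 0.0ms @ 0 + 1124.122ms (8/7)
2. 1124.122ms @ 8/7 + 562.061ms (4/7)
3. 1686.183ms @ 12/7 + 562.061ms (4/7)
4. 2248.244ms @ 16/7 + 562.061ms (4/7)
5. 2810.304ms @ 20/7 + 562.061ms (4/7)
6. 3372.365ms @ 24/7 + 562.061ms (4/7)
7. 3934.426ms @ 4 + 393.443ms (2/5)
8. 4327.869ms @ 22/5 + 393.443ms (2/5)
9. 4721.311ms @ 24/5 + 786.885ms (4/5)
10. 5508.197ms @ 28/5 + 786.885ms (4/5)
11. 6295.082ms @ 32/5 + 786.885ms (4/5)
12. 7081.967ms @ 36/5 + 786.885ms (4/5)
13. 7868.852ms @ 8 + 1967.213ms (2)
14. 9836.066ms @ 10 + 1475.41ms (3/2)
15. 11311.475ms @ 23/2 + 245.902ms (1/4)
16. 11557.377ms @ 47/4 + 245.902ms (1/4)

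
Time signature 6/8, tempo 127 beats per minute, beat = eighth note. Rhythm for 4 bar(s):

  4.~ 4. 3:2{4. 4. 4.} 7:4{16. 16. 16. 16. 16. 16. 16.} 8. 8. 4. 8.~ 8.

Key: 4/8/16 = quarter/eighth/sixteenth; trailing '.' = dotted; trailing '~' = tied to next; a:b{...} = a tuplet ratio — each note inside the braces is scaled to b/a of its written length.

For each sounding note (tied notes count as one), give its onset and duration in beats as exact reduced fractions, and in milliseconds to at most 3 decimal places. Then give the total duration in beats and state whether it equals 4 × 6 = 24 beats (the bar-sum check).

1) 0.0ms=0b +2834.646ms=6b
2) 2834.646ms=6b +944.882ms=2b
3) 3779.528ms=8b +944.882ms=2b
4) 4724.409ms=10b +944.882ms=2b
5) 5669.291ms=12b +202.475ms=3/7b
6) 5871.766ms=87/7b +202.475ms=3/7b
7) 6074.241ms=90/7b +202.475ms=3/7b
8) 6276.715ms=93/7b +202.475ms=3/7b
9) 6479.19ms=96/7b +202.475ms=3/7b
10) 6681.665ms=99/7b +202.475ms=3/7b
11) 6884.139ms=102/7b +202.475ms=3/7b
12) 7086.614ms=15b +708.661ms=3/2b
13) 7795.276ms=33/2b +708.661ms=3/2b
14) 8503.937ms=18b +1417.323ms=3b
15) 9921.26ms=21b +1417.323ms=3b
Σ=24b of 24 (127bpm 6/8) — PASS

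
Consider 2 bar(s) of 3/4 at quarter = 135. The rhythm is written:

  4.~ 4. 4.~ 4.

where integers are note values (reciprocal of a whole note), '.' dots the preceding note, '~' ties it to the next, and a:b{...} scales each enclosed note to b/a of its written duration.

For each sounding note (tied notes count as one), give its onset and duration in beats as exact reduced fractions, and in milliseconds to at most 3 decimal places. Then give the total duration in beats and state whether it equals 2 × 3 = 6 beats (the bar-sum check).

1) 0.0ms=0b +1333.333ms=3b
2) 1333.333ms=3b +1333.333ms=3b
Σ=6b of 6 (135bpm 3/4) — PASS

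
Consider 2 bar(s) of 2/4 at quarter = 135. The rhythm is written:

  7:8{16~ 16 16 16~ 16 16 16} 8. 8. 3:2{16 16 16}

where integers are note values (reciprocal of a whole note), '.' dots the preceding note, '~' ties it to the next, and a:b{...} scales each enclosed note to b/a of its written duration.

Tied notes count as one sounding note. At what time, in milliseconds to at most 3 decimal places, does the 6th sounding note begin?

1. 0.0ms @ 0 + 253.968ms (4/7)
2. 253.968ms @ 4/7 + 126.984ms (2/7)
3. 380.952ms @ 6/7 + 253.968ms (4/7)
4. 634.921ms @ 10/7 + 126.984ms (2/7)
5. 761.905ms @ 12/7 + 126.984ms (2/7)
6. 888.889ms @ 2 + 333.333ms (3/4)
7. 1222.222ms @ 11/4 + 333.333ms (3/4)
8. 1555.556ms @ 7/2 + 74.074ms (1/6)
9. 1629.63ms @ 11/3 + 74.074ms (1/6)
10. 1703.704ms @ 23/6 + 74.074ms (1/6)

note 6 onset = 2b = 888.889ms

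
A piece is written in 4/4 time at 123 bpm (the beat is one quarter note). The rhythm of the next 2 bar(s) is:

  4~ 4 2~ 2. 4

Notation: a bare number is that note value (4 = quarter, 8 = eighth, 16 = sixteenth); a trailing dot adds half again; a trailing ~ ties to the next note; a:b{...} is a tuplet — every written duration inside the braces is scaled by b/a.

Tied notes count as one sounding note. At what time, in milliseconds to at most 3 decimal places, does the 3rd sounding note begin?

1. 0.0ms @ 0 + 975.61ms (2)
2. 975.61ms @ 2 + 2439.024ms (5)
3. 3414.634ms @ 7 + 487.805ms (1)

note 3 onset = 7b = 3414.634ms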